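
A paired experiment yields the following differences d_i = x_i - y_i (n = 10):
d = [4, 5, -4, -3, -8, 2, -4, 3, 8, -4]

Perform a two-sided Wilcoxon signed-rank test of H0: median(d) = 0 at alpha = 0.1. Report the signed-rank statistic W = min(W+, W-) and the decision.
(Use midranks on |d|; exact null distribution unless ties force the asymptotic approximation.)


Step 1: Drop any zero differences (none here) and take |d_i|.
|d| = [4, 5, 4, 3, 8, 2, 4, 3, 8, 4]
Step 2: Midrank |d_i| (ties get averaged ranks).
ranks: |4|->5.5, |5|->8, |4|->5.5, |3|->2.5, |8|->9.5, |2|->1, |4|->5.5, |3|->2.5, |8|->9.5, |4|->5.5
Step 3: Attach original signs; sum ranks with positive sign and with negative sign.
W+ = 5.5 + 8 + 1 + 2.5 + 9.5 = 26.5
W- = 5.5 + 2.5 + 9.5 + 5.5 + 5.5 = 28.5
(Check: W+ + W- = 55 should equal n(n+1)/2 = 55.)
Step 4: Test statistic W = min(W+, W-) = 26.5.
Step 5: Ties in |d|, so use the tie-corrected normal approximation.
        E[W] = n(n+1)/4 = 10*11/4 = 27.5.
        Tie groups: |d|=3 (t=2), |d|=4 (t=4), |d|=8 (t=2); sum(t^3 - t) = 72.
        Var[W] = n(n+1)(2n+1)/24 - sum(t^3-t)/48 = 2310/24 - 72/48 = 94.75.
        z = (W - E[W]) / sqrt(Var[W]) = (26.5 - 27.5) / 9.7340 = -0.1027.
        Two-sided p = 2*Phi(z) = 0.918175.
Step 6: alpha = 0.1. fail to reject H0.

W+ = 26.5, W- = 28.5, W = min = 26.5, p = 0.918175, fail to reject H0.


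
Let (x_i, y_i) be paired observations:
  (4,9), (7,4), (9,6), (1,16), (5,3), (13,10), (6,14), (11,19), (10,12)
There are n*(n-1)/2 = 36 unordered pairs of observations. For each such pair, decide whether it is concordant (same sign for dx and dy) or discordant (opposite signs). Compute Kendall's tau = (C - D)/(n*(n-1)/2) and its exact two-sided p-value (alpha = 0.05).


Step 1: Enumerate the 36 unordered pairs (i,j) with i<j and classify each by sign(x_j-x_i) * sign(y_j-y_i).
  (1,2):dx=+3,dy=-5->D; (1,3):dx=+5,dy=-3->D; (1,4):dx=-3,dy=+7->D; (1,5):dx=+1,dy=-6->D
  (1,6):dx=+9,dy=+1->C; (1,7):dx=+2,dy=+5->C; (1,8):dx=+7,dy=+10->C; (1,9):dx=+6,dy=+3->C
  (2,3):dx=+2,dy=+2->C; (2,4):dx=-6,dy=+12->D; (2,5):dx=-2,dy=-1->C; (2,6):dx=+6,dy=+6->C
  (2,7):dx=-1,dy=+10->D; (2,8):dx=+4,dy=+15->C; (2,9):dx=+3,dy=+8->C; (3,4):dx=-8,dy=+10->D
  (3,5):dx=-4,dy=-3->C; (3,6):dx=+4,dy=+4->C; (3,7):dx=-3,dy=+8->D; (3,8):dx=+2,dy=+13->C
  (3,9):dx=+1,dy=+6->C; (4,5):dx=+4,dy=-13->D; (4,6):dx=+12,dy=-6->D; (4,7):dx=+5,dy=-2->D
  (4,8):dx=+10,dy=+3->C; (4,9):dx=+9,dy=-4->D; (5,6):dx=+8,dy=+7->C; (5,7):dx=+1,dy=+11->C
  (5,8):dx=+6,dy=+16->C; (5,9):dx=+5,dy=+9->C; (6,7):dx=-7,dy=+4->D; (6,8):dx=-2,dy=+9->D
  (6,9):dx=-3,dy=+2->D; (7,8):dx=+5,dy=+5->C; (7,9):dx=+4,dy=-2->D; (8,9):dx=-1,dy=-7->C
Step 2: C = 20, D = 16, total pairs = 36.
Step 3: tau = (C - D)/(n(n-1)/2) = (20 - 16)/36 = 0.111111.
Step 4: Exact two-sided p-value (enumerate n! = 362880 permutations of y under H0): p = 0.761414.
Step 5: alpha = 0.05. fail to reject H0.

tau_b = 0.1111 (C=20, D=16), p = 0.761414, fail to reject H0.


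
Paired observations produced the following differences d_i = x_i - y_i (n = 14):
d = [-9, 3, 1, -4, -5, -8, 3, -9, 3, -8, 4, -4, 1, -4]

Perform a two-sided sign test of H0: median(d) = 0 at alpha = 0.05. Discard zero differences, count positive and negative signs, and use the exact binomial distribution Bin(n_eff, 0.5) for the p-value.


Step 1: Discard zero differences. Original n = 14; n_eff = number of nonzero differences = 14.
Nonzero differences (with sign): -9, +3, +1, -4, -5, -8, +3, -9, +3, -8, +4, -4, +1, -4
Step 2: Count signs: positive = 6, negative = 8.
Step 3: Under H0: P(positive) = 0.5, so the number of positives S ~ Bin(14, 0.5).
Step 4: Two-sided exact p-value = sum of Bin(14,0.5) probabilities at or below the observed probability = 0.790527.
Step 5: alpha = 0.05. fail to reject H0.

n_eff = 14, pos = 6, neg = 8, p = 0.790527, fail to reject H0.


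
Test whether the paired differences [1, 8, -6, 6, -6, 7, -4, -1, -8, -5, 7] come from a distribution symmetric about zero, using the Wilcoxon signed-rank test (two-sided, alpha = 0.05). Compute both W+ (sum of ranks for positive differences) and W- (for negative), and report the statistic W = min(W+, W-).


Step 1: Drop any zero differences (none here) and take |d_i|.
|d| = [1, 8, 6, 6, 6, 7, 4, 1, 8, 5, 7]
Step 2: Midrank |d_i| (ties get averaged ranks).
ranks: |1|->1.5, |8|->10.5, |6|->6, |6|->6, |6|->6, |7|->8.5, |4|->3, |1|->1.5, |8|->10.5, |5|->4, |7|->8.5
Step 3: Attach original signs; sum ranks with positive sign and with negative sign.
W+ = 1.5 + 10.5 + 6 + 8.5 + 8.5 = 35
W- = 6 + 6 + 3 + 1.5 + 10.5 + 4 = 31
(Check: W+ + W- = 66 should equal n(n+1)/2 = 66.)
Step 4: Test statistic W = min(W+, W-) = 31.
Step 5: Ties in |d|, so use the tie-corrected normal approximation.
        E[W] = n(n+1)/4 = 11*12/4 = 33.
        Tie groups: |d|=1 (t=2), |d|=6 (t=3), |d|=7 (t=2), |d|=8 (t=2); sum(t^3 - t) = 42.
        Var[W] = n(n+1)(2n+1)/24 - sum(t^3-t)/48 = 3036/24 - 42/48 = 125.625.
        z = (W - E[W]) / sqrt(Var[W]) = (31 - 33) / 11.2083 = -0.1784.
        Two-sided p = 2*Phi(z) = 0.858378.
Step 6: alpha = 0.05. fail to reject H0.

W+ = 35, W- = 31, W = min = 31, p = 0.858378, fail to reject H0.


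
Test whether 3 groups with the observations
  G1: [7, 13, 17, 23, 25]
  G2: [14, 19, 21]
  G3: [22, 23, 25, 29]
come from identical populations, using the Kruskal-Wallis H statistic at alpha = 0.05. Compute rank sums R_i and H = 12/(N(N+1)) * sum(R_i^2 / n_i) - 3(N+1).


Step 1: Combine all N = 12 observations and assign midranks.
sorted (value, group, rank): (7,G1,1), (13,G1,2), (14,G2,3), (17,G1,4), (19,G2,5), (21,G2,6), (22,G3,7), (23,G1,8.5), (23,G3,8.5), (25,G1,10.5), (25,G3,10.5), (29,G3,12)
Step 2: Sum ranks within each group.
R_1 = 26 (n_1 = 5)
R_2 = 14 (n_2 = 3)
R_3 = 38 (n_3 = 4)
Step 3: H = 12/(N(N+1)) * sum(R_i^2/n_i) - 3(N+1)
     = 12/(12*13) * (26^2/5 + 14^2/3 + 38^2/4) - 3*13
     = 0.076923 * 561.533 - 39
     = 4.194872.
Step 4: Ties present; correction factor C = 1 - 12/(12^3 - 12) = 0.993007. Corrected H = 4.194872 / 0.993007 = 4.224413.
Step 5: Under H0, H ~ chi^2(2); p-value = 0.120971.
Step 6: alpha = 0.05. fail to reject H0.

H = 4.2244, df = 2, p = 0.120971, fail to reject H0.


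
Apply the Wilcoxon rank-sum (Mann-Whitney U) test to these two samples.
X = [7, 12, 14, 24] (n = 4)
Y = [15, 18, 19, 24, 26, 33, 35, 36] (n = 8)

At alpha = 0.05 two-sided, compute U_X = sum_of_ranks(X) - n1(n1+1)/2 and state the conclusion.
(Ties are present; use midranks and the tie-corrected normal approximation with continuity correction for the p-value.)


Step 1: Combine and sort all 12 observations; assign midranks.
sorted (value, group): (7,X), (12,X), (14,X), (15,Y), (18,Y), (19,Y), (24,X), (24,Y), (26,Y), (33,Y), (35,Y), (36,Y)
ranks: 7->1, 12->2, 14->3, 15->4, 18->5, 19->6, 24->7.5, 24->7.5, 26->9, 33->10, 35->11, 36->12
Step 2: Rank sum for X: R1 = 1 + 2 + 3 + 7.5 = 13.5.
Step 3: U_X = R1 - n1(n1+1)/2 = 13.5 - 4*5/2 = 13.5 - 10 = 3.5.
       U_Y = n1*n2 - U_X = 32 - 3.5 = 28.5.
Step 4: Ties are present, so use the tie-corrected normal approximation (with continuity correction) for the p-value.
Step 5: p-value = 0.041184; compare to alpha = 0.05. reject H0.

U_X = 3.5, p = 0.041184, reject H0 at alpha = 0.05.


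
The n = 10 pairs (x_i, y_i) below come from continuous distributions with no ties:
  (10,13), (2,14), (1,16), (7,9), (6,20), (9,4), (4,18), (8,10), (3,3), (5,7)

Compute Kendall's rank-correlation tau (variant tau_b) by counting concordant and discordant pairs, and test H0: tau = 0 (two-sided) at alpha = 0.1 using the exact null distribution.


Step 1: Enumerate the 45 unordered pairs (i,j) with i<j and classify each by sign(x_j-x_i) * sign(y_j-y_i).
  (1,2):dx=-8,dy=+1->D; (1,3):dx=-9,dy=+3->D; (1,4):dx=-3,dy=-4->C; (1,5):dx=-4,dy=+7->D
  (1,6):dx=-1,dy=-9->C; (1,7):dx=-6,dy=+5->D; (1,8):dx=-2,dy=-3->C; (1,9):dx=-7,dy=-10->C
  (1,10):dx=-5,dy=-6->C; (2,3):dx=-1,dy=+2->D; (2,4):dx=+5,dy=-5->D; (2,5):dx=+4,dy=+6->C
  (2,6):dx=+7,dy=-10->D; (2,7):dx=+2,dy=+4->C; (2,8):dx=+6,dy=-4->D; (2,9):dx=+1,dy=-11->D
  (2,10):dx=+3,dy=-7->D; (3,4):dx=+6,dy=-7->D; (3,5):dx=+5,dy=+4->C; (3,6):dx=+8,dy=-12->D
  (3,7):dx=+3,dy=+2->C; (3,8):dx=+7,dy=-6->D; (3,9):dx=+2,dy=-13->D; (3,10):dx=+4,dy=-9->D
  (4,5):dx=-1,dy=+11->D; (4,6):dx=+2,dy=-5->D; (4,7):dx=-3,dy=+9->D; (4,8):dx=+1,dy=+1->C
  (4,9):dx=-4,dy=-6->C; (4,10):dx=-2,dy=-2->C; (5,6):dx=+3,dy=-16->D; (5,7):dx=-2,dy=-2->C
  (5,8):dx=+2,dy=-10->D; (5,9):dx=-3,dy=-17->C; (5,10):dx=-1,dy=-13->C; (6,7):dx=-5,dy=+14->D
  (6,8):dx=-1,dy=+6->D; (6,9):dx=-6,dy=-1->C; (6,10):dx=-4,dy=+3->D; (7,8):dx=+4,dy=-8->D
  (7,9):dx=-1,dy=-15->C; (7,10):dx=+1,dy=-11->D; (8,9):dx=-5,dy=-7->C; (8,10):dx=-3,dy=-3->C
  (9,10):dx=+2,dy=+4->C
Step 2: C = 20, D = 25, total pairs = 45.
Step 3: tau = (C - D)/(n(n-1)/2) = (20 - 25)/45 = -0.111111.
Step 4: Exact two-sided p-value (enumerate n! = 3628800 permutations of y under H0): p = 0.727490.
Step 5: alpha = 0.1. fail to reject H0.

tau_b = -0.1111 (C=20, D=25), p = 0.727490, fail to reject H0.


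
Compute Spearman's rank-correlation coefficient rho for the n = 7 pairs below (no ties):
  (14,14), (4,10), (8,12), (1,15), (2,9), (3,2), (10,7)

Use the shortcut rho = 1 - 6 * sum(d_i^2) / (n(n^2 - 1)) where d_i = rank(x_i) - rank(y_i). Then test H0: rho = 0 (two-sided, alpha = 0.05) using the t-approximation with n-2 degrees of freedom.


Step 1: Rank x and y separately (midranks; no ties here).
rank(x): 14->7, 4->4, 8->5, 1->1, 2->2, 3->3, 10->6
rank(y): 14->6, 10->4, 12->5, 15->7, 9->3, 2->1, 7->2
Step 2: d_i = R_x(i) - R_y(i); compute d_i^2.
  (7-6)^2=1, (4-4)^2=0, (5-5)^2=0, (1-7)^2=36, (2-3)^2=1, (3-1)^2=4, (6-2)^2=16
sum(d^2) = 58.
Step 3: rho = 1 - 6*58 / (7*(7^2 - 1)) = 1 - 348/336 = -0.035714.
Step 4: Under H0, t = rho * sqrt((n-2)/(1-rho^2)) = -0.0799 ~ t(5).
Step 5: Two-sided p-value from the t-distribution with 5 df = 0.939408.
Step 6: alpha = 0.05. fail to reject H0.

rho = -0.0357, p = 0.939408, fail to reject H0 at alpha = 0.05.


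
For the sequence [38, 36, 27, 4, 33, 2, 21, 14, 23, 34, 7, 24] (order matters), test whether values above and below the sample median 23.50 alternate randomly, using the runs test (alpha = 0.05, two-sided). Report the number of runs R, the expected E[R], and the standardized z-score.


Step 1: Compute median = 23.50; label A = above, B = below.
Labels in order: AAABABBBBABA  (n_A = 6, n_B = 6)
Step 2: Count runs R = 7.
Step 3: Under H0 (random ordering), E[R] = 2*n_A*n_B/(n_A+n_B) + 1 = 2*6*6/12 + 1 = 7.0000.
        Var[R] = 2*n_A*n_B*(2*n_A*n_B - n_A - n_B) / ((n_A+n_B)^2 * (n_A+n_B-1)) = 4320/1584 = 2.7273.
        SD[R] = 1.6514.
Step 4: R = E[R], so z = 0 with no continuity correction.
Step 5: Two-sided p-value via normal approximation = 2*(1 - Phi(|z|)) = 1.000000.
Step 6: alpha = 0.05. fail to reject H0.

R = 7, z = 0.0000, p = 1.000000, fail to reject H0.


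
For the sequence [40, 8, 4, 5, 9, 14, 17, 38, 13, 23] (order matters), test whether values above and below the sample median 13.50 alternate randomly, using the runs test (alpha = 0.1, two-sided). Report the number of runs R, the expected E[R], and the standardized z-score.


Step 1: Compute median = 13.50; label A = above, B = below.
Labels in order: ABBBBAAABA  (n_A = 5, n_B = 5)
Step 2: Count runs R = 5.
Step 3: Under H0 (random ordering), E[R] = 2*n_A*n_B/(n_A+n_B) + 1 = 2*5*5/10 + 1 = 6.0000.
        Var[R] = 2*n_A*n_B*(2*n_A*n_B - n_A - n_B) / ((n_A+n_B)^2 * (n_A+n_B-1)) = 2000/900 = 2.2222.
        SD[R] = 1.4907.
Step 4: Continuity-corrected z = (R + 0.5 - E[R]) / SD[R] = (5 + 0.5 - 6.0000) / 1.4907 = -0.3354.
Step 5: Two-sided p-value via normal approximation = 2*(1 - Phi(|z|)) = 0.737316.
Step 6: alpha = 0.1. fail to reject H0.

R = 5, z = -0.3354, p = 0.737316, fail to reject H0.


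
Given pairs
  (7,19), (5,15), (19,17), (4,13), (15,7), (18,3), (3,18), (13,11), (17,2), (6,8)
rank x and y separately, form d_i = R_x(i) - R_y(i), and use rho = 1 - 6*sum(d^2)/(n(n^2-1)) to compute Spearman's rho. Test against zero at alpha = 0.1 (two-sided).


Step 1: Rank x and y separately (midranks; no ties here).
rank(x): 7->5, 5->3, 19->10, 4->2, 15->7, 18->9, 3->1, 13->6, 17->8, 6->4
rank(y): 19->10, 15->7, 17->8, 13->6, 7->3, 3->2, 18->9, 11->5, 2->1, 8->4
Step 2: d_i = R_x(i) - R_y(i); compute d_i^2.
  (5-10)^2=25, (3-7)^2=16, (10-8)^2=4, (2-6)^2=16, (7-3)^2=16, (9-2)^2=49, (1-9)^2=64, (6-5)^2=1, (8-1)^2=49, (4-4)^2=0
sum(d^2) = 240.
Step 3: rho = 1 - 6*240 / (10*(10^2 - 1)) = 1 - 1440/990 = -0.454545.
Step 4: Under H0, t = rho * sqrt((n-2)/(1-rho^2)) = -1.4434 ~ t(8).
Step 5: Two-sided p-value from the t-distribution with 8 df = 0.186905.
Step 6: alpha = 0.1. fail to reject H0.

rho = -0.4545, p = 0.186905, fail to reject H0 at alpha = 0.1.


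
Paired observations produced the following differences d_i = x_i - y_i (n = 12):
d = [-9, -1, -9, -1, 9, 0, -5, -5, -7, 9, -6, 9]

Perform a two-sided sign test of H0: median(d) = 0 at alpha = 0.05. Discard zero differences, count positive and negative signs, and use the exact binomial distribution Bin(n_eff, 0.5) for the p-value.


Step 1: Discard zero differences. Original n = 12; n_eff = number of nonzero differences = 11.
Nonzero differences (with sign): -9, -1, -9, -1, +9, -5, -5, -7, +9, -6, +9
Step 2: Count signs: positive = 3, negative = 8.
Step 3: Under H0: P(positive) = 0.5, so the number of positives S ~ Bin(11, 0.5).
Step 4: Two-sided exact p-value = sum of Bin(11,0.5) probabilities at or below the observed probability = 0.226562.
Step 5: alpha = 0.05. fail to reject H0.

n_eff = 11, pos = 3, neg = 8, p = 0.226562, fail to reject H0.


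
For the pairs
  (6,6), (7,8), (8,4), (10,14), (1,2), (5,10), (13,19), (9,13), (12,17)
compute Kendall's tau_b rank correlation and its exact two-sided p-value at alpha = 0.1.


Step 1: Enumerate the 36 unordered pairs (i,j) with i<j and classify each by sign(x_j-x_i) * sign(y_j-y_i).
  (1,2):dx=+1,dy=+2->C; (1,3):dx=+2,dy=-2->D; (1,4):dx=+4,dy=+8->C; (1,5):dx=-5,dy=-4->C
  (1,6):dx=-1,dy=+4->D; (1,7):dx=+7,dy=+13->C; (1,8):dx=+3,dy=+7->C; (1,9):dx=+6,dy=+11->C
  (2,3):dx=+1,dy=-4->D; (2,4):dx=+3,dy=+6->C; (2,5):dx=-6,dy=-6->C; (2,6):dx=-2,dy=+2->D
  (2,7):dx=+6,dy=+11->C; (2,8):dx=+2,dy=+5->C; (2,9):dx=+5,dy=+9->C; (3,4):dx=+2,dy=+10->C
  (3,5):dx=-7,dy=-2->C; (3,6):dx=-3,dy=+6->D; (3,7):dx=+5,dy=+15->C; (3,8):dx=+1,dy=+9->C
  (3,9):dx=+4,dy=+13->C; (4,5):dx=-9,dy=-12->C; (4,6):dx=-5,dy=-4->C; (4,7):dx=+3,dy=+5->C
  (4,8):dx=-1,dy=-1->C; (4,9):dx=+2,dy=+3->C; (5,6):dx=+4,dy=+8->C; (5,7):dx=+12,dy=+17->C
  (5,8):dx=+8,dy=+11->C; (5,9):dx=+11,dy=+15->C; (6,7):dx=+8,dy=+9->C; (6,8):dx=+4,dy=+3->C
  (6,9):dx=+7,dy=+7->C; (7,8):dx=-4,dy=-6->C; (7,9):dx=-1,dy=-2->C; (8,9):dx=+3,dy=+4->C
Step 2: C = 31, D = 5, total pairs = 36.
Step 3: tau = (C - D)/(n(n-1)/2) = (31 - 5)/36 = 0.722222.
Step 4: Exact two-sided p-value (enumerate n! = 362880 permutations of y under H0): p = 0.005886.
Step 5: alpha = 0.1. reject H0.

tau_b = 0.7222 (C=31, D=5), p = 0.005886, reject H0.


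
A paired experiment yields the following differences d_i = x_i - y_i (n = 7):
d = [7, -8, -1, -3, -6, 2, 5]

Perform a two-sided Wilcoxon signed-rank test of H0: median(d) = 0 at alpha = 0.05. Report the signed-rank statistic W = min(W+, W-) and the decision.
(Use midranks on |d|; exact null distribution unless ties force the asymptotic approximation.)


Step 1: Drop any zero differences (none here) and take |d_i|.
|d| = [7, 8, 1, 3, 6, 2, 5]
Step 2: Midrank |d_i| (ties get averaged ranks).
ranks: |7|->6, |8|->7, |1|->1, |3|->3, |6|->5, |2|->2, |5|->4
Step 3: Attach original signs; sum ranks with positive sign and with negative sign.
W+ = 6 + 2 + 4 = 12
W- = 7 + 1 + 3 + 5 = 16
(Check: W+ + W- = 28 should equal n(n+1)/2 = 28.)
Step 4: Test statistic W = min(W+, W-) = 12.
Step 5: No ties, so the exact null distribution over the 2^7 = 128 sign assignments gives the two-sided p-value = 0.812500.
Step 6: alpha = 0.05. fail to reject H0.

W+ = 12, W- = 16, W = min = 12, p = 0.812500, fail to reject H0.


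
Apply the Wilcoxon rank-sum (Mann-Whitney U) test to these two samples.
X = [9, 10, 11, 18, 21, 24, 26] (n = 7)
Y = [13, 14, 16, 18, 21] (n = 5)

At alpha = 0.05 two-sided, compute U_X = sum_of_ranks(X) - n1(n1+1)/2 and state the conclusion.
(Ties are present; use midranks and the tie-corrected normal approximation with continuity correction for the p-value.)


Step 1: Combine and sort all 12 observations; assign midranks.
sorted (value, group): (9,X), (10,X), (11,X), (13,Y), (14,Y), (16,Y), (18,X), (18,Y), (21,X), (21,Y), (24,X), (26,X)
ranks: 9->1, 10->2, 11->3, 13->4, 14->5, 16->6, 18->7.5, 18->7.5, 21->9.5, 21->9.5, 24->11, 26->12
Step 2: Rank sum for X: R1 = 1 + 2 + 3 + 7.5 + 9.5 + 11 + 12 = 46.
Step 3: U_X = R1 - n1(n1+1)/2 = 46 - 7*8/2 = 46 - 28 = 18.
       U_Y = n1*n2 - U_X = 35 - 18 = 17.
Step 4: Ties are present, so use the tie-corrected normal approximation (with continuity correction) for the p-value.
Step 5: p-value = 1.000000; compare to alpha = 0.05. fail to reject H0.

U_X = 18, p = 1.000000, fail to reject H0 at alpha = 0.05.


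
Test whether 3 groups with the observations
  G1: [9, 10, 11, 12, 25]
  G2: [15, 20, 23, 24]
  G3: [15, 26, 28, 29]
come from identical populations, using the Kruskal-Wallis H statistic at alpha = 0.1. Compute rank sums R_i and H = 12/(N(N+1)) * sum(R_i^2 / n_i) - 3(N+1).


Step 1: Combine all N = 13 observations and assign midranks.
sorted (value, group, rank): (9,G1,1), (10,G1,2), (11,G1,3), (12,G1,4), (15,G2,5.5), (15,G3,5.5), (20,G2,7), (23,G2,8), (24,G2,9), (25,G1,10), (26,G3,11), (28,G3,12), (29,G3,13)
Step 2: Sum ranks within each group.
R_1 = 20 (n_1 = 5)
R_2 = 29.5 (n_2 = 4)
R_3 = 41.5 (n_3 = 4)
Step 3: H = 12/(N(N+1)) * sum(R_i^2/n_i) - 3(N+1)
     = 12/(13*14) * (20^2/5 + 29.5^2/4 + 41.5^2/4) - 3*14
     = 0.065934 * 728.125 - 42
     = 6.008242.
Step 4: Ties present; correction factor C = 1 - 6/(13^3 - 13) = 0.997253. Corrected H = 6.008242 / 0.997253 = 6.024793.
Step 5: Under H0, H ~ chi^2(2); p-value = 0.049174.
Step 6: alpha = 0.1. reject H0.

H = 6.0248, df = 2, p = 0.049174, reject H0.


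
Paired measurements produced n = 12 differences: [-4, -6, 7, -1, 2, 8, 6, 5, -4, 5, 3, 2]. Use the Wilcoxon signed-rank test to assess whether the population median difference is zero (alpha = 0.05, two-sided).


Step 1: Drop any zero differences (none here) and take |d_i|.
|d| = [4, 6, 7, 1, 2, 8, 6, 5, 4, 5, 3, 2]
Step 2: Midrank |d_i| (ties get averaged ranks).
ranks: |4|->5.5, |6|->9.5, |7|->11, |1|->1, |2|->2.5, |8|->12, |6|->9.5, |5|->7.5, |4|->5.5, |5|->7.5, |3|->4, |2|->2.5
Step 3: Attach original signs; sum ranks with positive sign and with negative sign.
W+ = 11 + 2.5 + 12 + 9.5 + 7.5 + 7.5 + 4 + 2.5 = 56.5
W- = 5.5 + 9.5 + 1 + 5.5 = 21.5
(Check: W+ + W- = 78 should equal n(n+1)/2 = 78.)
Step 4: Test statistic W = min(W+, W-) = 21.5.
Step 5: Ties in |d|, so use the tie-corrected normal approximation.
        E[W] = n(n+1)/4 = 12*13/4 = 39.
        Tie groups: |d|=2 (t=2), |d|=4 (t=2), |d|=5 (t=2), |d|=6 (t=2); sum(t^3 - t) = 24.
        Var[W] = n(n+1)(2n+1)/24 - sum(t^3-t)/48 = 3900/24 - 24/48 = 162.
        z = (W - E[W]) / sqrt(Var[W]) = (21.5 - 39) / 12.7279 = -1.3749.
        Two-sided p = 2*Phi(z) = 0.169153.
Step 6: alpha = 0.05. fail to reject H0.

W+ = 56.5, W- = 21.5, W = min = 21.5, p = 0.169153, fail to reject H0.


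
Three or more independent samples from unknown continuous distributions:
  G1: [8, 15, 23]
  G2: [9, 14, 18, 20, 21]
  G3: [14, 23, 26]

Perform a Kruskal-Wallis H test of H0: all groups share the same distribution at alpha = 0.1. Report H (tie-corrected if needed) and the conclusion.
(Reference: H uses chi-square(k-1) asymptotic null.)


Step 1: Combine all N = 11 observations and assign midranks.
sorted (value, group, rank): (8,G1,1), (9,G2,2), (14,G2,3.5), (14,G3,3.5), (15,G1,5), (18,G2,6), (20,G2,7), (21,G2,8), (23,G1,9.5), (23,G3,9.5), (26,G3,11)
Step 2: Sum ranks within each group.
R_1 = 15.5 (n_1 = 3)
R_2 = 26.5 (n_2 = 5)
R_3 = 24 (n_3 = 3)
Step 3: H = 12/(N(N+1)) * sum(R_i^2/n_i) - 3(N+1)
     = 12/(11*12) * (15.5^2/3 + 26.5^2/5 + 24^2/3) - 3*12
     = 0.090909 * 412.533 - 36
     = 1.503030.
Step 4: Ties present; correction factor C = 1 - 12/(11^3 - 11) = 0.990909. Corrected H = 1.503030 / 0.990909 = 1.516820.
Step 5: Under H0, H ~ chi^2(2); p-value = 0.468411.
Step 6: alpha = 0.1. fail to reject H0.

H = 1.5168, df = 2, p = 0.468411, fail to reject H0.


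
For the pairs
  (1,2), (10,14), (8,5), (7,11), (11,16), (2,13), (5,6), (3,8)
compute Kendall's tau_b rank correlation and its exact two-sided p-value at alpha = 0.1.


Step 1: Enumerate the 28 unordered pairs (i,j) with i<j and classify each by sign(x_j-x_i) * sign(y_j-y_i).
  (1,2):dx=+9,dy=+12->C; (1,3):dx=+7,dy=+3->C; (1,4):dx=+6,dy=+9->C; (1,5):dx=+10,dy=+14->C
  (1,6):dx=+1,dy=+11->C; (1,7):dx=+4,dy=+4->C; (1,8):dx=+2,dy=+6->C; (2,3):dx=-2,dy=-9->C
  (2,4):dx=-3,dy=-3->C; (2,5):dx=+1,dy=+2->C; (2,6):dx=-8,dy=-1->C; (2,7):dx=-5,dy=-8->C
  (2,8):dx=-7,dy=-6->C; (3,4):dx=-1,dy=+6->D; (3,5):dx=+3,dy=+11->C; (3,6):dx=-6,dy=+8->D
  (3,7):dx=-3,dy=+1->D; (3,8):dx=-5,dy=+3->D; (4,5):dx=+4,dy=+5->C; (4,6):dx=-5,dy=+2->D
  (4,7):dx=-2,dy=-5->C; (4,8):dx=-4,dy=-3->C; (5,6):dx=-9,dy=-3->C; (5,7):dx=-6,dy=-10->C
  (5,8):dx=-8,dy=-8->C; (6,7):dx=+3,dy=-7->D; (6,8):dx=+1,dy=-5->D; (7,8):dx=-2,dy=+2->D
Step 2: C = 20, D = 8, total pairs = 28.
Step 3: tau = (C - D)/(n(n-1)/2) = (20 - 8)/28 = 0.428571.
Step 4: Exact two-sided p-value (enumerate n! = 40320 permutations of y under H0): p = 0.178869.
Step 5: alpha = 0.1. fail to reject H0.

tau_b = 0.4286 (C=20, D=8), p = 0.178869, fail to reject H0.


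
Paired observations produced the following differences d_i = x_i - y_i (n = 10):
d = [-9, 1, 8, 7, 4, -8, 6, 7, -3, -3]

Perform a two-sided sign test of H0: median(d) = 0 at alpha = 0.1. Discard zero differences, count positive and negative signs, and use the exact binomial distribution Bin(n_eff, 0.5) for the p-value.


Step 1: Discard zero differences. Original n = 10; n_eff = number of nonzero differences = 10.
Nonzero differences (with sign): -9, +1, +8, +7, +4, -8, +6, +7, -3, -3
Step 2: Count signs: positive = 6, negative = 4.
Step 3: Under H0: P(positive) = 0.5, so the number of positives S ~ Bin(10, 0.5).
Step 4: Two-sided exact p-value = sum of Bin(10,0.5) probabilities at or below the observed probability = 0.753906.
Step 5: alpha = 0.1. fail to reject H0.

n_eff = 10, pos = 6, neg = 4, p = 0.753906, fail to reject H0.


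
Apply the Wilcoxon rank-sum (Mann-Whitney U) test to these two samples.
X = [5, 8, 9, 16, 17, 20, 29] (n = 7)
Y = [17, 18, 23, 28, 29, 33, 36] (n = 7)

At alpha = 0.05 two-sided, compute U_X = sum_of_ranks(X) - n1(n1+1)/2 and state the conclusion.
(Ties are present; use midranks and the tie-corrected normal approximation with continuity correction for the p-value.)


Step 1: Combine and sort all 14 observations; assign midranks.
sorted (value, group): (5,X), (8,X), (9,X), (16,X), (17,X), (17,Y), (18,Y), (20,X), (23,Y), (28,Y), (29,X), (29,Y), (33,Y), (36,Y)
ranks: 5->1, 8->2, 9->3, 16->4, 17->5.5, 17->5.5, 18->7, 20->8, 23->9, 28->10, 29->11.5, 29->11.5, 33->13, 36->14
Step 2: Rank sum for X: R1 = 1 + 2 + 3 + 4 + 5.5 + 8 + 11.5 = 35.
Step 3: U_X = R1 - n1(n1+1)/2 = 35 - 7*8/2 = 35 - 28 = 7.
       U_Y = n1*n2 - U_X = 49 - 7 = 42.
Step 4: Ties are present, so use the tie-corrected normal approximation (with continuity correction) for the p-value.
Step 5: p-value = 0.029483; compare to alpha = 0.05. reject H0.

U_X = 7, p = 0.029483, reject H0 at alpha = 0.05.


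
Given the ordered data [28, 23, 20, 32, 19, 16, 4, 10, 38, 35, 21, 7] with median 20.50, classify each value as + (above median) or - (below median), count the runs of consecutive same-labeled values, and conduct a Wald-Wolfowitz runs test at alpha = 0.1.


Step 1: Compute median = 20.50; label A = above, B = below.
Labels in order: AABABBBBAAAB  (n_A = 6, n_B = 6)
Step 2: Count runs R = 6.
Step 3: Under H0 (random ordering), E[R] = 2*n_A*n_B/(n_A+n_B) + 1 = 2*6*6/12 + 1 = 7.0000.
        Var[R] = 2*n_A*n_B*(2*n_A*n_B - n_A - n_B) / ((n_A+n_B)^2 * (n_A+n_B-1)) = 4320/1584 = 2.7273.
        SD[R] = 1.6514.
Step 4: Continuity-corrected z = (R + 0.5 - E[R]) / SD[R] = (6 + 0.5 - 7.0000) / 1.6514 = -0.3028.
Step 5: Two-sided p-value via normal approximation = 2*(1 - Phi(|z|)) = 0.762069.
Step 6: alpha = 0.1. fail to reject H0.

R = 6, z = -0.3028, p = 0.762069, fail to reject H0.


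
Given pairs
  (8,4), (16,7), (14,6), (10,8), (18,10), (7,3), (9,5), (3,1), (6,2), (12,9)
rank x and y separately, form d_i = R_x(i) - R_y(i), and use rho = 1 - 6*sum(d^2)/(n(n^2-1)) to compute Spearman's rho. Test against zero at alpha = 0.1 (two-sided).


Step 1: Rank x and y separately (midranks; no ties here).
rank(x): 8->4, 16->9, 14->8, 10->6, 18->10, 7->3, 9->5, 3->1, 6->2, 12->7
rank(y): 4->4, 7->7, 6->6, 8->8, 10->10, 3->3, 5->5, 1->1, 2->2, 9->9
Step 2: d_i = R_x(i) - R_y(i); compute d_i^2.
  (4-4)^2=0, (9-7)^2=4, (8-6)^2=4, (6-8)^2=4, (10-10)^2=0, (3-3)^2=0, (5-5)^2=0, (1-1)^2=0, (2-2)^2=0, (7-9)^2=4
sum(d^2) = 16.
Step 3: rho = 1 - 6*16 / (10*(10^2 - 1)) = 1 - 96/990 = 0.903030.
Step 4: Under H0, t = rho * sqrt((n-2)/(1-rho^2)) = 5.9457 ~ t(8).
Step 5: Two-sided p-value from the t-distribution with 8 df = 0.000344.
Step 6: alpha = 0.1. reject H0.

rho = 0.9030, p = 0.000344, reject H0 at alpha = 0.1.


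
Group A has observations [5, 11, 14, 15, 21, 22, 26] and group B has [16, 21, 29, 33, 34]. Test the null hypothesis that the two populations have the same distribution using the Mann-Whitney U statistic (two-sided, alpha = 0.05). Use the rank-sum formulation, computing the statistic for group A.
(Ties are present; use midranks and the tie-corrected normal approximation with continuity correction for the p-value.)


Step 1: Combine and sort all 12 observations; assign midranks.
sorted (value, group): (5,X), (11,X), (14,X), (15,X), (16,Y), (21,X), (21,Y), (22,X), (26,X), (29,Y), (33,Y), (34,Y)
ranks: 5->1, 11->2, 14->3, 15->4, 16->5, 21->6.5, 21->6.5, 22->8, 26->9, 29->10, 33->11, 34->12
Step 2: Rank sum for X: R1 = 1 + 2 + 3 + 4 + 6.5 + 8 + 9 = 33.5.
Step 3: U_X = R1 - n1(n1+1)/2 = 33.5 - 7*8/2 = 33.5 - 28 = 5.5.
       U_Y = n1*n2 - U_X = 35 - 5.5 = 29.5.
Step 4: Ties are present, so use the tie-corrected normal approximation (with continuity correction) for the p-value.
Step 5: p-value = 0.061363; compare to alpha = 0.05. fail to reject H0.

U_X = 5.5, p = 0.061363, fail to reject H0 at alpha = 0.05.


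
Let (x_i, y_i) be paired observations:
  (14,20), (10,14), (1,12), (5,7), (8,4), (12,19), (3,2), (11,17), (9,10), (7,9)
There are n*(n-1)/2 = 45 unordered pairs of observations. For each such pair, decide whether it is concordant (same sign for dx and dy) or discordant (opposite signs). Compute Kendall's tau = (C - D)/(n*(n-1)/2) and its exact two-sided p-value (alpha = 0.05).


Step 1: Enumerate the 45 unordered pairs (i,j) with i<j and classify each by sign(x_j-x_i) * sign(y_j-y_i).
  (1,2):dx=-4,dy=-6->C; (1,3):dx=-13,dy=-8->C; (1,4):dx=-9,dy=-13->C; (1,5):dx=-6,dy=-16->C
  (1,6):dx=-2,dy=-1->C; (1,7):dx=-11,dy=-18->C; (1,8):dx=-3,dy=-3->C; (1,9):dx=-5,dy=-10->C
  (1,10):dx=-7,dy=-11->C; (2,3):dx=-9,dy=-2->C; (2,4):dx=-5,dy=-7->C; (2,5):dx=-2,dy=-10->C
  (2,6):dx=+2,dy=+5->C; (2,7):dx=-7,dy=-12->C; (2,8):dx=+1,dy=+3->C; (2,9):dx=-1,dy=-4->C
  (2,10):dx=-3,dy=-5->C; (3,4):dx=+4,dy=-5->D; (3,5):dx=+7,dy=-8->D; (3,6):dx=+11,dy=+7->C
  (3,7):dx=+2,dy=-10->D; (3,8):dx=+10,dy=+5->C; (3,9):dx=+8,dy=-2->D; (3,10):dx=+6,dy=-3->D
  (4,5):dx=+3,dy=-3->D; (4,6):dx=+7,dy=+12->C; (4,7):dx=-2,dy=-5->C; (4,8):dx=+6,dy=+10->C
  (4,9):dx=+4,dy=+3->C; (4,10):dx=+2,dy=+2->C; (5,6):dx=+4,dy=+15->C; (5,7):dx=-5,dy=-2->C
  (5,8):dx=+3,dy=+13->C; (5,9):dx=+1,dy=+6->C; (5,10):dx=-1,dy=+5->D; (6,7):dx=-9,dy=-17->C
  (6,8):dx=-1,dy=-2->C; (6,9):dx=-3,dy=-9->C; (6,10):dx=-5,dy=-10->C; (7,8):dx=+8,dy=+15->C
  (7,9):dx=+6,dy=+8->C; (7,10):dx=+4,dy=+7->C; (8,9):dx=-2,dy=-7->C; (8,10):dx=-4,dy=-8->C
  (9,10):dx=-2,dy=-1->C
Step 2: C = 38, D = 7, total pairs = 45.
Step 3: tau = (C - D)/(n(n-1)/2) = (38 - 7)/45 = 0.688889.
Step 4: Exact two-sided p-value (enumerate n! = 3628800 permutations of y under H0): p = 0.004687.
Step 5: alpha = 0.05. reject H0.

tau_b = 0.6889 (C=38, D=7), p = 0.004687, reject H0.


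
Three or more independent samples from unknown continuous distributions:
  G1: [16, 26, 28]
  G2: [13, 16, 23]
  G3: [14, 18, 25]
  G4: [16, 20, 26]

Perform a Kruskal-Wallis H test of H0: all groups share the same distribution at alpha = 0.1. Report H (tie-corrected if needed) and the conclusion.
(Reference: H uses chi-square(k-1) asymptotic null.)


Step 1: Combine all N = 12 observations and assign midranks.
sorted (value, group, rank): (13,G2,1), (14,G3,2), (16,G1,4), (16,G2,4), (16,G4,4), (18,G3,6), (20,G4,7), (23,G2,8), (25,G3,9), (26,G1,10.5), (26,G4,10.5), (28,G1,12)
Step 2: Sum ranks within each group.
R_1 = 26.5 (n_1 = 3)
R_2 = 13 (n_2 = 3)
R_3 = 17 (n_3 = 3)
R_4 = 21.5 (n_4 = 3)
Step 3: H = 12/(N(N+1)) * sum(R_i^2/n_i) - 3(N+1)
     = 12/(12*13) * (26.5^2/3 + 13^2/3 + 17^2/3 + 21.5^2/3) - 3*13
     = 0.076923 * 540.833 - 39
     = 2.602564.
Step 4: Ties present; correction factor C = 1 - 30/(12^3 - 12) = 0.982517. Corrected H = 2.602564 / 0.982517 = 2.648873.
Step 5: Under H0, H ~ chi^2(3); p-value = 0.448986.
Step 6: alpha = 0.1. fail to reject H0.

H = 2.6489, df = 3, p = 0.448986, fail to reject H0.


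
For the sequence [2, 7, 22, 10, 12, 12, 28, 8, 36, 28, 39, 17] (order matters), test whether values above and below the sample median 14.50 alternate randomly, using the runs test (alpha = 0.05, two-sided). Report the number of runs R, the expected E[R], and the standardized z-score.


Step 1: Compute median = 14.50; label A = above, B = below.
Labels in order: BBABBBABAAAA  (n_A = 6, n_B = 6)
Step 2: Count runs R = 6.
Step 3: Under H0 (random ordering), E[R] = 2*n_A*n_B/(n_A+n_B) + 1 = 2*6*6/12 + 1 = 7.0000.
        Var[R] = 2*n_A*n_B*(2*n_A*n_B - n_A - n_B) / ((n_A+n_B)^2 * (n_A+n_B-1)) = 4320/1584 = 2.7273.
        SD[R] = 1.6514.
Step 4: Continuity-corrected z = (R + 0.5 - E[R]) / SD[R] = (6 + 0.5 - 7.0000) / 1.6514 = -0.3028.
Step 5: Two-sided p-value via normal approximation = 2*(1 - Phi(|z|)) = 0.762069.
Step 6: alpha = 0.05. fail to reject H0.

R = 6, z = -0.3028, p = 0.762069, fail to reject H0.


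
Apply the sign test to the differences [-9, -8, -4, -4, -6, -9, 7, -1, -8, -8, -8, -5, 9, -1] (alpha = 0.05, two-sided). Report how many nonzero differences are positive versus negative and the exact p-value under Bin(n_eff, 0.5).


Step 1: Discard zero differences. Original n = 14; n_eff = number of nonzero differences = 14.
Nonzero differences (with sign): -9, -8, -4, -4, -6, -9, +7, -1, -8, -8, -8, -5, +9, -1
Step 2: Count signs: positive = 2, negative = 12.
Step 3: Under H0: P(positive) = 0.5, so the number of positives S ~ Bin(14, 0.5).
Step 4: Two-sided exact p-value = sum of Bin(14,0.5) probabilities at or below the observed probability = 0.012939.
Step 5: alpha = 0.05. reject H0.

n_eff = 14, pos = 2, neg = 12, p = 0.012939, reject H0.


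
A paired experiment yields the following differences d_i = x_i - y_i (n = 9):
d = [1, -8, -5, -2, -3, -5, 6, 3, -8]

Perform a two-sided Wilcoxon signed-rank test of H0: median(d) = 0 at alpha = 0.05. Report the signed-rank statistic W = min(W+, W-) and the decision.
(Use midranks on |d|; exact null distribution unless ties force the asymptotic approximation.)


Step 1: Drop any zero differences (none here) and take |d_i|.
|d| = [1, 8, 5, 2, 3, 5, 6, 3, 8]
Step 2: Midrank |d_i| (ties get averaged ranks).
ranks: |1|->1, |8|->8.5, |5|->5.5, |2|->2, |3|->3.5, |5|->5.5, |6|->7, |3|->3.5, |8|->8.5
Step 3: Attach original signs; sum ranks with positive sign and with negative sign.
W+ = 1 + 7 + 3.5 = 11.5
W- = 8.5 + 5.5 + 2 + 3.5 + 5.5 + 8.5 = 33.5
(Check: W+ + W- = 45 should equal n(n+1)/2 = 45.)
Step 4: Test statistic W = min(W+, W-) = 11.5.
Step 5: Ties in |d|, so use the tie-corrected normal approximation.
        E[W] = n(n+1)/4 = 9*10/4 = 22.5.
        Tie groups: |d|=3 (t=2), |d|=5 (t=2), |d|=8 (t=2); sum(t^3 - t) = 18.
        Var[W] = n(n+1)(2n+1)/24 - sum(t^3-t)/48 = 1710/24 - 18/48 = 70.875.
        z = (W - E[W]) / sqrt(Var[W]) = (11.5 - 22.5) / 8.4187 = -1.3066.
        Two-sided p = 2*Phi(z) = 0.191345.
Step 6: alpha = 0.05. fail to reject H0.

W+ = 11.5, W- = 33.5, W = min = 11.5, p = 0.191345, fail to reject H0.


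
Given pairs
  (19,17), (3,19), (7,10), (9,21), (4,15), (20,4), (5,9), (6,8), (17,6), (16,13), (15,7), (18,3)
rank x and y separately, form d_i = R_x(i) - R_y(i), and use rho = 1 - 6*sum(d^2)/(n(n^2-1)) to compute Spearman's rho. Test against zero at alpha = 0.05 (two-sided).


Step 1: Rank x and y separately (midranks; no ties here).
rank(x): 19->11, 3->1, 7->5, 9->6, 4->2, 20->12, 5->3, 6->4, 17->9, 16->8, 15->7, 18->10
rank(y): 17->10, 19->11, 10->7, 21->12, 15->9, 4->2, 9->6, 8->5, 6->3, 13->8, 7->4, 3->1
Step 2: d_i = R_x(i) - R_y(i); compute d_i^2.
  (11-10)^2=1, (1-11)^2=100, (5-7)^2=4, (6-12)^2=36, (2-9)^2=49, (12-2)^2=100, (3-6)^2=9, (4-5)^2=1, (9-3)^2=36, (8-8)^2=0, (7-4)^2=9, (10-1)^2=81
sum(d^2) = 426.
Step 3: rho = 1 - 6*426 / (12*(12^2 - 1)) = 1 - 2556/1716 = -0.489510.
Step 4: Under H0, t = rho * sqrt((n-2)/(1-rho^2)) = -1.7752 ~ t(10).
Step 5: Two-sided p-value from the t-distribution with 10 df = 0.106252.
Step 6: alpha = 0.05. fail to reject H0.

rho = -0.4895, p = 0.106252, fail to reject H0 at alpha = 0.05.


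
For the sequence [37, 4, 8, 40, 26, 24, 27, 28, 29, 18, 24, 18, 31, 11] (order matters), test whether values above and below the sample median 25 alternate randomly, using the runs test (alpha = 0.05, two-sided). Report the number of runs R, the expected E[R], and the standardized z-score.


Step 1: Compute median = 25; label A = above, B = below.
Labels in order: ABBAABAAABBBAB  (n_A = 7, n_B = 7)
Step 2: Count runs R = 8.
Step 3: Under H0 (random ordering), E[R] = 2*n_A*n_B/(n_A+n_B) + 1 = 2*7*7/14 + 1 = 8.0000.
        Var[R] = 2*n_A*n_B*(2*n_A*n_B - n_A - n_B) / ((n_A+n_B)^2 * (n_A+n_B-1)) = 8232/2548 = 3.2308.
        SD[R] = 1.7974.
Step 4: R = E[R], so z = 0 with no continuity correction.
Step 5: Two-sided p-value via normal approximation = 2*(1 - Phi(|z|)) = 1.000000.
Step 6: alpha = 0.05. fail to reject H0.

R = 8, z = 0.0000, p = 1.000000, fail to reject H0.


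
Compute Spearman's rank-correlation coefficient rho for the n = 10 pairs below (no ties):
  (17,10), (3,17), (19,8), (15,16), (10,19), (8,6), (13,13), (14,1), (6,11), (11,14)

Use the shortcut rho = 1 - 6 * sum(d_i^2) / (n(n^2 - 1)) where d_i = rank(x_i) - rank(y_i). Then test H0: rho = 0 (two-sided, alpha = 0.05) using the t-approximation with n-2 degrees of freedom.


Step 1: Rank x and y separately (midranks; no ties here).
rank(x): 17->9, 3->1, 19->10, 15->8, 10->4, 8->3, 13->6, 14->7, 6->2, 11->5
rank(y): 10->4, 17->9, 8->3, 16->8, 19->10, 6->2, 13->6, 1->1, 11->5, 14->7
Step 2: d_i = R_x(i) - R_y(i); compute d_i^2.
  (9-4)^2=25, (1-9)^2=64, (10-3)^2=49, (8-8)^2=0, (4-10)^2=36, (3-2)^2=1, (6-6)^2=0, (7-1)^2=36, (2-5)^2=9, (5-7)^2=4
sum(d^2) = 224.
Step 3: rho = 1 - 6*224 / (10*(10^2 - 1)) = 1 - 1344/990 = -0.357576.
Step 4: Under H0, t = rho * sqrt((n-2)/(1-rho^2)) = -1.0830 ~ t(8).
Step 5: Two-sided p-value from the t-distribution with 8 df = 0.310376.
Step 6: alpha = 0.05. fail to reject H0.

rho = -0.3576, p = 0.310376, fail to reject H0 at alpha = 0.05.


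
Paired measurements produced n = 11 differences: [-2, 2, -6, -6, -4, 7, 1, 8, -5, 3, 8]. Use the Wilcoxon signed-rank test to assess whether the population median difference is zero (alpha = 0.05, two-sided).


Step 1: Drop any zero differences (none here) and take |d_i|.
|d| = [2, 2, 6, 6, 4, 7, 1, 8, 5, 3, 8]
Step 2: Midrank |d_i| (ties get averaged ranks).
ranks: |2|->2.5, |2|->2.5, |6|->7.5, |6|->7.5, |4|->5, |7|->9, |1|->1, |8|->10.5, |5|->6, |3|->4, |8|->10.5
Step 3: Attach original signs; sum ranks with positive sign and with negative sign.
W+ = 2.5 + 9 + 1 + 10.5 + 4 + 10.5 = 37.5
W- = 2.5 + 7.5 + 7.5 + 5 + 6 = 28.5
(Check: W+ + W- = 66 should equal n(n+1)/2 = 66.)
Step 4: Test statistic W = min(W+, W-) = 28.5.
Step 5: Ties in |d|, so use the tie-corrected normal approximation.
        E[W] = n(n+1)/4 = 11*12/4 = 33.
        Tie groups: |d|=2 (t=2), |d|=6 (t=2), |d|=8 (t=2); sum(t^3 - t) = 18.
        Var[W] = n(n+1)(2n+1)/24 - sum(t^3-t)/48 = 3036/24 - 18/48 = 126.125.
        z = (W - E[W]) / sqrt(Var[W]) = (28.5 - 33) / 11.2305 = -0.4007.
        Two-sided p = 2*Phi(z) = 0.688646.
Step 6: alpha = 0.05. fail to reject H0.

W+ = 37.5, W- = 28.5, W = min = 28.5, p = 0.688646, fail to reject H0.


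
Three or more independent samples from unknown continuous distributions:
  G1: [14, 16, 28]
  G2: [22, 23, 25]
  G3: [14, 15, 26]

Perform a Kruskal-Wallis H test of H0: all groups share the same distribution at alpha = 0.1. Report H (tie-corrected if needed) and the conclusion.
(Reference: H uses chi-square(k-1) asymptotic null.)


Step 1: Combine all N = 9 observations and assign midranks.
sorted (value, group, rank): (14,G1,1.5), (14,G3,1.5), (15,G3,3), (16,G1,4), (22,G2,5), (23,G2,6), (25,G2,7), (26,G3,8), (28,G1,9)
Step 2: Sum ranks within each group.
R_1 = 14.5 (n_1 = 3)
R_2 = 18 (n_2 = 3)
R_3 = 12.5 (n_3 = 3)
Step 3: H = 12/(N(N+1)) * sum(R_i^2/n_i) - 3(N+1)
     = 12/(9*10) * (14.5^2/3 + 18^2/3 + 12.5^2/3) - 3*10
     = 0.133333 * 230.167 - 30
     = 0.688889.
Step 4: Ties present; correction factor C = 1 - 6/(9^3 - 9) = 0.991667. Corrected H = 0.688889 / 0.991667 = 0.694678.
Step 5: Under H0, H ~ chi^2(2); p-value = 0.706566.
Step 6: alpha = 0.1. fail to reject H0.

H = 0.6947, df = 2, p = 0.706566, fail to reject H0.


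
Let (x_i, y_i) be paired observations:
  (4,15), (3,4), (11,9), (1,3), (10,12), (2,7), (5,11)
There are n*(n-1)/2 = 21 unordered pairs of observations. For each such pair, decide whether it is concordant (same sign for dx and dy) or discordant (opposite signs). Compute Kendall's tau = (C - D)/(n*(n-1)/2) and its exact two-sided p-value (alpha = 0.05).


Step 1: Enumerate the 21 unordered pairs (i,j) with i<j and classify each by sign(x_j-x_i) * sign(y_j-y_i).
  (1,2):dx=-1,dy=-11->C; (1,3):dx=+7,dy=-6->D; (1,4):dx=-3,dy=-12->C; (1,5):dx=+6,dy=-3->D
  (1,6):dx=-2,dy=-8->C; (1,7):dx=+1,dy=-4->D; (2,3):dx=+8,dy=+5->C; (2,4):dx=-2,dy=-1->C
  (2,5):dx=+7,dy=+8->C; (2,6):dx=-1,dy=+3->D; (2,7):dx=+2,dy=+7->C; (3,4):dx=-10,dy=-6->C
  (3,5):dx=-1,dy=+3->D; (3,6):dx=-9,dy=-2->C; (3,7):dx=-6,dy=+2->D; (4,5):dx=+9,dy=+9->C
  (4,6):dx=+1,dy=+4->C; (4,7):dx=+4,dy=+8->C; (5,6):dx=-8,dy=-5->C; (5,7):dx=-5,dy=-1->C
  (6,7):dx=+3,dy=+4->C
Step 2: C = 15, D = 6, total pairs = 21.
Step 3: tau = (C - D)/(n(n-1)/2) = (15 - 6)/21 = 0.428571.
Step 4: Exact two-sided p-value (enumerate n! = 5040 permutations of y under H0): p = 0.238889.
Step 5: alpha = 0.05. fail to reject H0.

tau_b = 0.4286 (C=15, D=6), p = 0.238889, fail to reject H0.


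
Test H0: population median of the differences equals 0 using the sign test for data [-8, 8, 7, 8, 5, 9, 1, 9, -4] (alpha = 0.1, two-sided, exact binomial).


Step 1: Discard zero differences. Original n = 9; n_eff = number of nonzero differences = 9.
Nonzero differences (with sign): -8, +8, +7, +8, +5, +9, +1, +9, -4
Step 2: Count signs: positive = 7, negative = 2.
Step 3: Under H0: P(positive) = 0.5, so the number of positives S ~ Bin(9, 0.5).
Step 4: Two-sided exact p-value = sum of Bin(9,0.5) probabilities at or below the observed probability = 0.179688.
Step 5: alpha = 0.1. fail to reject H0.

n_eff = 9, pos = 7, neg = 2, p = 0.179688, fail to reject H0.


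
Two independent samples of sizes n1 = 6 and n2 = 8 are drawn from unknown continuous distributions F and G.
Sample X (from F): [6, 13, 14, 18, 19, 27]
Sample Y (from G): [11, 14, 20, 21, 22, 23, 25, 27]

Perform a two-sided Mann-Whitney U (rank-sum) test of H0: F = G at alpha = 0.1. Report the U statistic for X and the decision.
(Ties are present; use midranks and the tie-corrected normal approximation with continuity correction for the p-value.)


Step 1: Combine and sort all 14 observations; assign midranks.
sorted (value, group): (6,X), (11,Y), (13,X), (14,X), (14,Y), (18,X), (19,X), (20,Y), (21,Y), (22,Y), (23,Y), (25,Y), (27,X), (27,Y)
ranks: 6->1, 11->2, 13->3, 14->4.5, 14->4.5, 18->6, 19->7, 20->8, 21->9, 22->10, 23->11, 25->12, 27->13.5, 27->13.5
Step 2: Rank sum for X: R1 = 1 + 3 + 4.5 + 6 + 7 + 13.5 = 35.
Step 3: U_X = R1 - n1(n1+1)/2 = 35 - 6*7/2 = 35 - 21 = 14.
       U_Y = n1*n2 - U_X = 48 - 14 = 34.
Step 4: Ties are present, so use the tie-corrected normal approximation (with continuity correction) for the p-value.
Step 5: p-value = 0.219016; compare to alpha = 0.1. fail to reject H0.

U_X = 14, p = 0.219016, fail to reject H0 at alpha = 0.1.
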